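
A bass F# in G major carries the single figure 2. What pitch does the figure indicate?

Counting 1 letter step above F# lands on G; in G major, that letter is G.

G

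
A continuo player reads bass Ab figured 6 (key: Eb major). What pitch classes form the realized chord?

The written figures 6 are shorthand for 6/3: the 3 is implied.
A third above Ab in this key is C.
A sixth above Ab in this key is F.
Together with the bass Ab, this spells F minor in first inversion.

Ab, C, F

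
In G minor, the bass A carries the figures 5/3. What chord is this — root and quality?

A diminished

The figures 5/3 indicate a triad in root position.
In root position the bass is the root, so the root is A.
The chord tones are A, C, Eb, giving A diminished.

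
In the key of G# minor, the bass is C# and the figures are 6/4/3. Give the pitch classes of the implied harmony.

C#, E, F#, A#

A third above C# in this key is E.
A fourth above C# in this key is F#.
A sixth above C# in this key is A#.
Together with the bass C#, this spells F# dominant seventh in second inversion.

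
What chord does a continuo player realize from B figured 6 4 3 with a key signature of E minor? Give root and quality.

E minor seventh

The figures 6 4 3 indicate a seventh chord in second inversion.
In second inversion the root lies a fourth above the bass: a fourth above B in E minor is E.
The chord tones are B, D, E, G, giving E minor seventh.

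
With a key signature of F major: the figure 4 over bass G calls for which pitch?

C

Counting 3 letter steps above G lands on C; in F major, that letter is C.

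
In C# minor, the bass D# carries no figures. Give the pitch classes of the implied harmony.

An unfigured bass implies 5/3.
A third above D# in this key is F#.
A fifth above D# in this key is A.
Together with the bass D#, this spells D# diminished in root position.

D#, F#, A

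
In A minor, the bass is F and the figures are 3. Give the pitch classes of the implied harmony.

F, A, C

The written figures 3 are shorthand for 5/3: the 5 is implied.
A third above F in this key is A.
A fifth above F in this key is C.
Together with the bass F, this spells F major in root position.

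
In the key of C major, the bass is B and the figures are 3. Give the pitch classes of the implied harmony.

B, D, F

The written figures 3 are shorthand for 5/3: the 5 is implied.
A third above B in this key is D.
A fifth above B in this key is F.
Together with the bass B, this spells B diminished in root position.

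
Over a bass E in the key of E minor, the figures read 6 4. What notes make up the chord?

A fourth above E in this key is A.
A sixth above E in this key is C.
Together with the bass E, this spells A minor in second inversion.

E, A, C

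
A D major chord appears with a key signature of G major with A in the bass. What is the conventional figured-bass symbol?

A is the fifth of D major, so the chord is in second inversion.
A triad in second inversion is figured 6/4, conventionally abbreviated 6/4.

6/4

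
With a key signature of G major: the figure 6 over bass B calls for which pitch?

Counting 5 letter steps above B lands on G; in G major, that letter is G.

G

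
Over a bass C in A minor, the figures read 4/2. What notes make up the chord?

C, D, F, A

The written figures 4/2 are shorthand for 6/4/2: the 6 is implied.
A second above C in this key is D.
A fourth above C in this key is F.
A sixth above C in this key is A.
Together with the bass C, this spells D minor seventh in third inversion.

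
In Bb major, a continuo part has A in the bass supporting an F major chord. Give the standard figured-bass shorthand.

A is the third of F major, so the chord is in first inversion.
A triad in first inversion is figured 6/3, conventionally abbreviated 6.

6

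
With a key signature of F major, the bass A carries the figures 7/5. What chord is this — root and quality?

A minor seventh

The figures 7/5 indicate a seventh chord in root position.
In root position the bass is the root, so the root is A.
The chord tones are A, C, E, G, giving A minor seventh.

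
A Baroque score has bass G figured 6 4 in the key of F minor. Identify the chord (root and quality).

The figures 6 4 indicate a triad in second inversion.
In second inversion the root lies a fourth above the bass: a fourth above G in F minor is C.
The chord tones are G, C, Eb, giving C minor.

C minor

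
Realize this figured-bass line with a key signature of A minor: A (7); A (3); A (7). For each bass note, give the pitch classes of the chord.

A, C, E, G | A, C, E | A, C, E, G

A (7/5/3): A, C, E, G.
A (5/3): A, C, E.
A (7/5/3): A, C, E, G.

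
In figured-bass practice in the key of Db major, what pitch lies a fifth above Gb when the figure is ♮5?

D

Counting 4 letter steps above Gb lands on D; in Db major, that letter is Db.
The ♮5 figure makes it natural, giving D.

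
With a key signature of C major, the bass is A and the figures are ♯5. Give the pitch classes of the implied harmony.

A, C, E#

The written figures ♯5 are shorthand for 5/3: the 3 is implied.
A third above A in this key is C.
A fifth above A in this key is E, raised to E# by the sharp.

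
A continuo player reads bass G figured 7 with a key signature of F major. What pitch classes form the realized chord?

G, Bb, D, F

The written figures 7 are shorthand for 7/5/3: the 5/3 are implied.
A third above G in this key is Bb.
A fifth above G in this key is D.
A seventh above G in this key is F.
Together with the bass G, this spells G minor seventh in root position.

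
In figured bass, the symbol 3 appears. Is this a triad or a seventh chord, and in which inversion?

triad, root position

3 is shorthand for 5/3.
Intervals of 5/3 above the bass form a triad; the bass is the root, so this is root position.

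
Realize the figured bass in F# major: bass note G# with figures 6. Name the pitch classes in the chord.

The written figures 6 are shorthand for 6/3: the 3 is implied.
A third above G# in this key is B.
A sixth above G# in this key is E#.
Together with the bass G#, this spells E# diminished in first inversion.

G#, B, E#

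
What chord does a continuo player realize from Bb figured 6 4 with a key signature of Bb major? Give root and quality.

Eb major

The figures 6 4 indicate a triad in second inversion.
In second inversion the root lies a fourth above the bass: a fourth above Bb in Bb major is Eb.
The chord tones are Bb, Eb, G, giving Eb major.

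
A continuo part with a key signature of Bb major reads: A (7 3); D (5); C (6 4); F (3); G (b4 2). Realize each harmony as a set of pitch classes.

A (7/5/3): A, C, Eb, G.
D (5/3): D, F, A.
C (6/4): C, F, A.
F (5/3): F, A, C.
G (6/b4/2): G, A, Cb, Eb.

A, C, Eb, G | D, F, A | C, F, A | F, A, C | G, A, Cb, Eb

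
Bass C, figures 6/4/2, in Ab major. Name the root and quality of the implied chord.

The figures 6/4/2 indicate a seventh chord in third inversion.
In third inversion the root lies a second above the bass: a second above C in Ab major is Db.
The chord tones are C, Db, F, Ab, giving Db major seventh.

Db major seventh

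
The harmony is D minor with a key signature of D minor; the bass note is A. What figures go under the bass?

A is the fifth of D minor, so the chord is in second inversion.
A triad in second inversion is figured 6/4, conventionally abbreviated 6/4.

6/4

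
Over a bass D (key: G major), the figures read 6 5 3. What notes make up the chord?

D, F#, A, B

A third above D in this key is F#.
A fifth above D in this key is A.
A sixth above D in this key is B.
Together with the bass D, this spells B minor seventh in first inversion.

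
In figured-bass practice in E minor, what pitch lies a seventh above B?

Counting 6 letter steps above B lands on A; in E minor, that letter is A.

A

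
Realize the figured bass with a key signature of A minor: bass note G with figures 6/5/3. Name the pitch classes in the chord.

A third above G in this key is B.
A fifth above G in this key is D.
A sixth above G in this key is E.
Together with the bass G, this spells E minor seventh in first inversion.

G, B, D, E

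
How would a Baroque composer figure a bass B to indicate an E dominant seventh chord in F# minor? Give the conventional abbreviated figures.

4/3

B is the fifth of E dominant seventh, so the chord is in second inversion.
A seventh chord in second inversion is figured 6/4/3, conventionally abbreviated 4/3.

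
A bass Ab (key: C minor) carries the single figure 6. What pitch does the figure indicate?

F

Counting 5 letter steps above Ab lands on F; in C minor, that letter is F.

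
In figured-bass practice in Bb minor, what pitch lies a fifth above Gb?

Db

Counting 4 letter steps above Gb lands on D; in Bb minor, that letter is Db.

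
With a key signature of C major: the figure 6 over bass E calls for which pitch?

Counting 5 letter steps above E lands on C; in C major, that letter is C.

C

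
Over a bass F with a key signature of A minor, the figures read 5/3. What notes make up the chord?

A third above F in this key is A.
A fifth above F in this key is C.
Together with the bass F, this spells F major in root position.

F, A, C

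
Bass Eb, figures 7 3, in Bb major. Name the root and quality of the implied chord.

Eb major seventh

The figures 7 3 indicate a seventh chord in root position.
In root position the bass is the root, so the root is Eb.
The chord tones are Eb, G, Bb, D, giving Eb major seventh.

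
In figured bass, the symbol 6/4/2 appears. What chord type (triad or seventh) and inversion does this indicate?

Intervals of 6/4/2 above the bass form a seventh chord; the bass is the seventh, so this is third inversion.

seventh chord, third inversion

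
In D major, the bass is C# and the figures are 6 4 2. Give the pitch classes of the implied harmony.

A second above C# in this key is D.
A fourth above C# in this key is F#.
A sixth above C# in this key is A.
Together with the bass C#, this spells D major seventh in third inversion.

C#, D, F#, A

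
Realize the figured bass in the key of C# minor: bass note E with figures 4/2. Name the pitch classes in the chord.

The written figures 4/2 are shorthand for 6/4/2: the 6 is implied.
A second above E in this key is F#.
A fourth above E in this key is A.
A sixth above E in this key is C#.
Together with the bass E, this spells F# minor seventh in third inversion.

E, F#, A, C#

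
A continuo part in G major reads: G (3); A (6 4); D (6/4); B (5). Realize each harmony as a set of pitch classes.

G, B, D | A, D, F# | D, G, B | B, D, F#

G (5/3): G, B, D.
A (6/4): A, D, F#.
D (6/4): D, G, B.
B (5/3): B, D, F#.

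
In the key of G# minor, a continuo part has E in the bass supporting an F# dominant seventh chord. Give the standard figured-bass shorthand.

E is the seventh of F# dominant seventh, so the chord is in third inversion.
A seventh chord in third inversion is figured 6/4/2, conventionally abbreviated 4/2.

4/2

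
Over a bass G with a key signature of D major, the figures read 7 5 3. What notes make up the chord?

A third above G in this key is B.
A fifth above G in this key is D.
A seventh above G in this key is F#.
Together with the bass G, this spells G major seventh in root position.

G, B, D, F#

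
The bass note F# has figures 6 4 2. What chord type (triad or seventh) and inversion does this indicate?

seventh chord, third inversion

Intervals of 6/4/2 above the bass form a seventh chord; the bass is the seventh, so this is third inversion.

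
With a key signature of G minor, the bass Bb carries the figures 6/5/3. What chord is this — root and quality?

G minor seventh

The figures 6/5/3 indicate a seventh chord in first inversion.
In first inversion the root lies a sixth above the bass: a sixth above Bb in G minor is G.
The chord tones are Bb, D, F, G, giving G minor seventh.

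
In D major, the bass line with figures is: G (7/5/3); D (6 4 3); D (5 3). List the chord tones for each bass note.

G, B, D, F# | D, F#, G, B | D, F#, A

G (7/5/3): G, B, D, F#.
D (6/4/3): D, F#, G, B.
D (5/3): D, F#, A.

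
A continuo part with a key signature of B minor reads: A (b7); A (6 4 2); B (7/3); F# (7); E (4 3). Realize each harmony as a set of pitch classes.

A, C#, E, Gb | A, B, D, F# | B, D, F#, A | F#, A, C#, E | E, G, A, C#

A (b7/5/3): A, C#, E, Gb.
A (6/4/2): A, B, D, F#.
B (7/5/3): B, D, F#, A.
F# (7/5/3): F#, A, C#, E.
E (6/4/3): E, G, A, C#.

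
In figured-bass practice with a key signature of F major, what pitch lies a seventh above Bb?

A

Counting 6 letter steps above Bb lands on A; in F major, that letter is A.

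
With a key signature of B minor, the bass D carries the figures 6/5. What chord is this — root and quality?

The figures 6/5 indicate a seventh chord in first inversion.
In first inversion the root lies a sixth above the bass: a sixth above D in B minor is B.
The chord tones are D, F#, A, B, giving B minor seventh.

B minor seventh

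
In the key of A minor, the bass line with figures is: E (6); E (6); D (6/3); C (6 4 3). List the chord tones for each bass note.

E (6/3): E, G, C.
E (6/3): E, G, C.
D (6/3): D, F, B.
C (6/4/3): C, E, F, A.

E, G, C | E, G, C | D, F, B | C, E, F, A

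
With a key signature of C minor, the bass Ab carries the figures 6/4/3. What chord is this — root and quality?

The figures 6/4/3 indicate a seventh chord in second inversion.
In second inversion the root lies a fourth above the bass: a fourth above Ab in C minor is D.
The chord tones are Ab, C, D, F, giving D half-diminished seventh.

D half-diminished seventh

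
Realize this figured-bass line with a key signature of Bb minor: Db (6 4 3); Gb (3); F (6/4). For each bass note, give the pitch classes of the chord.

Db, F, Gb, Bb | Gb, Bb, Db | F, Bb, Db

Db (6/4/3): Db, F, Gb, Bb.
Gb (5/3): Gb, Bb, Db.
F (6/4): F, Bb, Db.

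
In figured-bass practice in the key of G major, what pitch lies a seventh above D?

C

Counting 6 letter steps above D lands on C; in G major, that letter is C.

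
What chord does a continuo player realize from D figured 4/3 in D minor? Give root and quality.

G minor seventh

The figures 4/3 indicate a seventh chord in second inversion.
In second inversion the root lies a fourth above the bass: a fourth above D in D minor is G.
The chord tones are D, F, G, Bb, giving G minor seventh.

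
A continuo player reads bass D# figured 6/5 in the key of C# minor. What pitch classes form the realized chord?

The written figures 6/5 are shorthand for 6/5/3: the 3 is implied.
A third above D# in this key is F#.
A fifth above D# in this key is A.
A sixth above D# in this key is B.
Together with the bass D#, this spells B dominant seventh in first inversion.

D#, F#, A, B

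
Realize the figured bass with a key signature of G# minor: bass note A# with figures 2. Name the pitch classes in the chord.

A#, B, D#, F#

The written figures 2 are shorthand for 6/4/2: the 6/4 are implied.
A second above A# in this key is B.
A fourth above A# in this key is D#.
A sixth above A# in this key is F#.
Together with the bass A#, this spells B major seventh in third inversion.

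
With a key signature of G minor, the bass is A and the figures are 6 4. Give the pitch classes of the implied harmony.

A, D, F

A fourth above A in this key is D.
A sixth above A in this key is F.
Together with the bass A, this spells D minor in second inversion.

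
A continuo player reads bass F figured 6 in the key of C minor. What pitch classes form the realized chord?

F, Ab, D

The written figures 6 are shorthand for 6/3: the 3 is implied.
A third above F in this key is Ab.
A sixth above F in this key is D.
Together with the bass F, this spells D diminished in first inversion.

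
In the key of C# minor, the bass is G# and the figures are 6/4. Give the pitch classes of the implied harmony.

A fourth above G# in this key is C#.
A sixth above G# in this key is E.
Together with the bass G#, this spells C# minor in second inversion.

G#, C#, E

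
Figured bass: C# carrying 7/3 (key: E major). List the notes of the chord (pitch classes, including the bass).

C#, E, G#, B

The written figures 7/3 are shorthand for 7/5/3: the 5 is implied.
A third above C# in this key is E.
A fifth above C# in this key is G#.
A seventh above C# in this key is B.
Together with the bass C#, this spells C# minor seventh in root position.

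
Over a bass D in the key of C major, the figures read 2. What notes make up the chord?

The written figures 2 are shorthand for 6/4/2: the 6/4 are implied.
A second above D in this key is E.
A fourth above D in this key is G.
A sixth above D in this key is B.
Together with the bass D, this spells E minor seventh in third inversion.

D, E, G, B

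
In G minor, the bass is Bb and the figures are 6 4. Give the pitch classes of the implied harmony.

A fourth above Bb in this key is Eb.
A sixth above Bb in this key is G.
Together with the bass Bb, this spells Eb major in second inversion.

Bb, Eb, G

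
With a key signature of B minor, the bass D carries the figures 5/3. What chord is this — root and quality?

The figures 5/3 indicate a triad in root position.
In root position the bass is the root, so the root is D.
The chord tones are D, F#, A, giving D major.

D major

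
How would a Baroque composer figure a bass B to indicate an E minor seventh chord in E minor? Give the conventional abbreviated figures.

B is the fifth of E minor seventh, so the chord is in second inversion.
A seventh chord in second inversion is figured 6/4/3, conventionally abbreviated 4/3.

4/3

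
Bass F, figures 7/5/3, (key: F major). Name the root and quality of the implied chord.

F major seventh

The figures 7/5/3 indicate a seventh chord in root position.
In root position the bass is the root, so the root is F.
The chord tones are F, A, C, E, giving F major seventh.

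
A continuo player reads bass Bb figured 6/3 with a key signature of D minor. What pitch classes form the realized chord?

A third above Bb in this key is D.
A sixth above Bb in this key is G.
Together with the bass Bb, this spells G minor in first inversion.

Bb, D, G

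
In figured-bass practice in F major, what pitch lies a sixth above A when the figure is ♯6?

F#

Counting 5 letter steps above A lands on F; in F major, that letter is F.
The #6 figure raises it a semitone, giving F#.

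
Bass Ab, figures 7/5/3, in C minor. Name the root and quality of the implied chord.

The figures 7/5/3 indicate a seventh chord in root position.
In root position the bass is the root, so the root is Ab.
The chord tones are Ab, C, Eb, G, giving Ab major seventh.

Ab major seventh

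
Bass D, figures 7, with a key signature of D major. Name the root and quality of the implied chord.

The figures 7 indicate a seventh chord in root position.
In root position the bass is the root, so the root is D.
The chord tones are D, F#, A, C#, giving D major seventh.

D major seventh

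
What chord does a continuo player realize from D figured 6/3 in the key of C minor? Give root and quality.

Bb major

The figures 6/3 indicate a triad in first inversion.
In first inversion the root lies a sixth above the bass: a sixth above D in C minor is Bb.
The chord tones are D, F, Bb, giving Bb major.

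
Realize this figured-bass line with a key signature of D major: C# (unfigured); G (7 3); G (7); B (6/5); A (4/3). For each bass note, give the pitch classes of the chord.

C#, E, G | G, B, D, F# | G, B, D, F# | B, D, F#, G | A, C#, D, F#

C# (5/3): C#, E, G.
G (7/5/3): G, B, D, F#.
G (7/5/3): G, B, D, F#.
B (6/5/3): B, D, F#, G.
A (6/4/3): A, C#, D, F#.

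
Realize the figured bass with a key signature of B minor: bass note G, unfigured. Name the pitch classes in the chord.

An unfigured bass implies 5/3.
A third above G in this key is B.
A fifth above G in this key is D.
Together with the bass G, this spells G major in root position.

G, B, D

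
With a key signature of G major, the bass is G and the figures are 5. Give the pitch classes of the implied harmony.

G, B, D

The written figures 5 are shorthand for 5/3: the 3 is implied.
A third above G in this key is B.
A fifth above G in this key is D.
Together with the bass G, this spells G major in root position.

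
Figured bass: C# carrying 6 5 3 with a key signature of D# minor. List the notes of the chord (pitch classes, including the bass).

C#, E#, G#, A#

A third above C# in this key is E#.
A fifth above C# in this key is G#.
A sixth above C# in this key is A#.
Together with the bass C#, this spells A# minor seventh in first inversion.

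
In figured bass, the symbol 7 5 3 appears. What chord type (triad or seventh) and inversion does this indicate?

seventh chord, root position

Intervals of 7/5/3 above the bass form a seventh chord; the bass is the root, so this is root position.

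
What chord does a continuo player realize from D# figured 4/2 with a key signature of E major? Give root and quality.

The figures 4/2 indicate a seventh chord in third inversion.
In third inversion the root lies a second above the bass: a second above D# in E major is E.
The chord tones are D#, E, G#, B, giving E major seventh.

E major seventh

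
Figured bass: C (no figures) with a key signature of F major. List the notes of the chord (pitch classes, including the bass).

An unfigured bass implies 5/3.
A third above C in this key is E.
A fifth above C in this key is G.
Together with the bass C, this spells C major in root position.

C, E, G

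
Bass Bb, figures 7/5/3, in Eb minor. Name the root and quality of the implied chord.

The figures 7/5/3 indicate a seventh chord in root position.
In root position the bass is the root, so the root is Bb.
The chord tones are Bb, Db, F, Ab, giving Bb minor seventh.

Bb minor seventh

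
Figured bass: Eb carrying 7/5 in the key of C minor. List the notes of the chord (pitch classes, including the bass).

Eb, G, Bb, D

The written figures 7/5 are shorthand for 7/5/3: the 3 is implied.
A third above Eb in this key is G.
A fifth above Eb in this key is Bb.
A seventh above Eb in this key is D.
Together with the bass Eb, this spells Eb major seventh in root position.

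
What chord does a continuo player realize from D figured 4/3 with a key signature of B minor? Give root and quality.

G major seventh

The figures 4/3 indicate a seventh chord in second inversion.
In second inversion the root lies a fourth above the bass: a fourth above D in B minor is G.
The chord tones are D, F#, G, B, giving G major seventh.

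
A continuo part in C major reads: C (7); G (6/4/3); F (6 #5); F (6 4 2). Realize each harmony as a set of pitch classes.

C, E, G, B | G, B, C, E | F, A, C#, D | F, G, B, D

C (7/5/3): C, E, G, B.
G (6/4/3): G, B, C, E.
F (6/#5/3): F, A, C#, D.
F (6/4/2): F, G, B, D.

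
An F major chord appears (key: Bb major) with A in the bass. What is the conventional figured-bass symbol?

A is the third of F major, so the chord is in first inversion.
A triad in first inversion is figured 6/3, conventionally abbreviated 6.

6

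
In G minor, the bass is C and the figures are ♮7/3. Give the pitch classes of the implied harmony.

C, Eb, G, B

The written figures ♮7/3 are shorthand for 7/5/3: the 5 is implied.
A third above C in this key is Eb.
A fifth above C in this key is G.
A seventh above C in this key is Bb, made natural (B) by the ♮ figure.
Together with the bass C, this spells C minor-major seventh in root position.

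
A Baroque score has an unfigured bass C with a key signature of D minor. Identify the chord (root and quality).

C major

An unfigured bass indicates a triad in root position.
In root position the bass is the root, so the root is C.
The chord tones are C, E, G, giving C major.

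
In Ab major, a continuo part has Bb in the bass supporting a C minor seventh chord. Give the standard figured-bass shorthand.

4/2

Bb is the seventh of C minor seventh, so the chord is in third inversion.
A seventh chord in third inversion is figured 6/4/2, conventionally abbreviated 4/2.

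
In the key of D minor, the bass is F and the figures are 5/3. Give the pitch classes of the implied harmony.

F, A, C

A third above F in this key is A.
A fifth above F in this key is C.
Together with the bass F, this spells F major in root position.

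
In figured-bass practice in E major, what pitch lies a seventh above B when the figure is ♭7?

Counting 6 letter steps above B lands on A; in E major, that letter is A.
The b7 figure lowers it a semitone, giving Ab.

Ab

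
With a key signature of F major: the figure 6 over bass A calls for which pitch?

F

Counting 5 letter steps above A lands on F; in F major, that letter is F.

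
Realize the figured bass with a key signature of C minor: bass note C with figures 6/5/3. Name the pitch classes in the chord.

C, Eb, G, Ab

A third above C in this key is Eb.
A fifth above C in this key is G.
A sixth above C in this key is Ab.
Together with the bass C, this spells Ab major seventh in first inversion.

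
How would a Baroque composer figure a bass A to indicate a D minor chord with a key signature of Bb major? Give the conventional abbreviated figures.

6/4

A is the fifth of D minor, so the chord is in second inversion.
A triad in second inversion is figured 6/4, conventionally abbreviated 6/4.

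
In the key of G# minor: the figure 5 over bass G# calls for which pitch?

Counting 4 letter steps above G# lands on D; in G# minor, that letter is D#.

D#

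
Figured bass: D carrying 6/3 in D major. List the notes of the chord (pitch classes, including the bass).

D, F#, B

A third above D in this key is F#.
A sixth above D in this key is B.
Together with the bass D, this spells B minor in first inversion.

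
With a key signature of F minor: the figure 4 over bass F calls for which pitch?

Bb

Counting 3 letter steps above F lands on B; in F minor, that letter is Bb.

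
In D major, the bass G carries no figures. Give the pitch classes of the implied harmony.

An unfigured bass implies 5/3.
A third above G in this key is B.
A fifth above G in this key is D.
Together with the bass G, this spells G major in root position.

G, B, D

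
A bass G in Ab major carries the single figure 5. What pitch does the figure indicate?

Db

Counting 4 letter steps above G lands on D; in Ab major, that letter is Db.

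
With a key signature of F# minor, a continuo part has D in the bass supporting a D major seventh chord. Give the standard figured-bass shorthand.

D is the root of D major seventh, so the chord is in root position.
A seventh chord in root position is figured 7/5/3, conventionally abbreviated 7.

7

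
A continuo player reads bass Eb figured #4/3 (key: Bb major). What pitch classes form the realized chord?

The written figures #4/3 are shorthand for 6/4/3: the 6 is implied.
A third above Eb in this key is G.
A fourth above Eb in this key is A, raised to A# by the sharp.
A sixth above Eb in this key is C.

Eb, G, A#, C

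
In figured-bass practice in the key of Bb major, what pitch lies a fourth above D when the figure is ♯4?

G#

Counting 3 letter steps above D lands on G; in Bb major, that letter is G.
The #4 figure raises it a semitone, giving G#.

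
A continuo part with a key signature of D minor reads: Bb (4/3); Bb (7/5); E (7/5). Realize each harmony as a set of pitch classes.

Bb, D, E, G | Bb, D, F, A | E, G, Bb, D

Bb (6/4/3): Bb, D, E, G.
Bb (7/5/3): Bb, D, F, A.
E (7/5/3): E, G, Bb, D.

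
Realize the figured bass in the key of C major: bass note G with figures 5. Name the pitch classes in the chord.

The written figures 5 are shorthand for 5/3: the 3 is implied.
A third above G in this key is B.
A fifth above G in this key is D.
Together with the bass G, this spells G major in root position.

G, B, D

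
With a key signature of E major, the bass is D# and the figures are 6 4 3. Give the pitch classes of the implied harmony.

A third above D# in this key is F#.
A fourth above D# in this key is G#.
A sixth above D# in this key is B.
Together with the bass D#, this spells G# minor seventh in second inversion.

D#, F#, G#, B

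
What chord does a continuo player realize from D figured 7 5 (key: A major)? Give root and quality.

D major seventh

The figures 7 5 indicate a seventh chord in root position.
In root position the bass is the root, so the root is D.
The chord tones are D, F#, A, C#, giving D major seventh.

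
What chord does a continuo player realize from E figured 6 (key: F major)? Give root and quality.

C major

The figures 6 indicate a triad in first inversion.
In first inversion the root lies a sixth above the bass: a sixth above E in F major is C.
The chord tones are E, G, C, giving C major.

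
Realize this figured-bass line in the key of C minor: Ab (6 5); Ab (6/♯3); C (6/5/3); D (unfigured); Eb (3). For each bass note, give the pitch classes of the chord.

Ab, C, Eb, F | Ab, C#, F | C, Eb, G, Ab | D, F, Ab | Eb, G, Bb

Ab (6/5/3): Ab, C, Eb, F.
Ab (6/#3): Ab, C#, F.
C (6/5/3): C, Eb, G, Ab.
D (5/3): D, F, Ab.
Eb (5/3): Eb, G, Bb.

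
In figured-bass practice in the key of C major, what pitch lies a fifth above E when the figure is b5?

Bb

Counting 4 letter steps above E lands on B; in C major, that letter is B.
The b5 figure lowers it a semitone, giving Bb.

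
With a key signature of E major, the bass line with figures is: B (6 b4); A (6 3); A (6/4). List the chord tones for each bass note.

B (6/b4): B, Eb, G#.
A (6/3): A, C#, F#.
A (6/4): A, D#, F#.

B, Eb, G# | A, C#, F# | A, D#, F#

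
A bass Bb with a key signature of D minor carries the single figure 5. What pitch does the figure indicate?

Counting 4 letter steps above Bb lands on F; in D minor, that letter is F.

F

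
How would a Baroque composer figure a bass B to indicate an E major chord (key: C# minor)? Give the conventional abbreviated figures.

B is the fifth of E major, so the chord is in second inversion.
A triad in second inversion is figured 6/4, conventionally abbreviated 6/4.

6/4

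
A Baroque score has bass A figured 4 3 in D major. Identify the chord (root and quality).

D major seventh

The figures 4 3 indicate a seventh chord in second inversion.
In second inversion the root lies a fourth above the bass: a fourth above A in D major is D.
The chord tones are A, C#, D, F#, giving D major seventh.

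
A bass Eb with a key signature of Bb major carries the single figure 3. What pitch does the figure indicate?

G

Counting 2 letter steps above Eb lands on G; in Bb major, that letter is G.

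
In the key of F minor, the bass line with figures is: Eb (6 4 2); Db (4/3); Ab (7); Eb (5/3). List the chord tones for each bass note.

Eb, F, Ab, C | Db, F, G, Bb | Ab, C, Eb, G | Eb, G, Bb

Eb (6/4/2): Eb, F, Ab, C.
Db (6/4/3): Db, F, G, Bb.
Ab (7/5/3): Ab, C, Eb, G.
Eb (5/3): Eb, G, Bb.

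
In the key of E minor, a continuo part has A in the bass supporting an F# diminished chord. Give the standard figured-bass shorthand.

A is the third of F# diminished, so the chord is in first inversion.
A triad in first inversion is figured 6/3, conventionally abbreviated 6.

6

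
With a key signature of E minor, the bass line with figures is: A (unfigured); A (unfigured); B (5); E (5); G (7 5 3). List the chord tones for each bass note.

A (5/3): A, C, E.
A (5/3): A, C, E.
B (5/3): B, D, F#.
E (5/3): E, G, B.
G (7/5/3): G, B, D, F#.

A, C, E | A, C, E | B, D, F# | E, G, B | G, B, D, F#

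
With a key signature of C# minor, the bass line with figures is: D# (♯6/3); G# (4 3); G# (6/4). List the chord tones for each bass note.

D# (#6/3): D#, F#, B#.
G# (6/4/3): G#, B, C#, E.
G# (6/4): G#, C#, E.

D#, F#, B# | G#, B, C#, E | G#, C#, E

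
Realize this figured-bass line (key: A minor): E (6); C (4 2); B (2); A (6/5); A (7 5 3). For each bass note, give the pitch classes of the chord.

E, G, C | C, D, F, A | B, C, E, G | A, C, E, F | A, C, E, G

E (6/3): E, G, C.
C (6/4/2): C, D, F, A.
B (6/4/2): B, C, E, G.
A (6/5/3): A, C, E, F.
A (7/5/3): A, C, E, G.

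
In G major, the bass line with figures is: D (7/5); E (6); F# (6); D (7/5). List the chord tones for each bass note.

D, F#, A, C | E, G, C | F#, A, D | D, F#, A, C

D (7/5/3): D, F#, A, C.
E (6/3): E, G, C.
F# (6/3): F#, A, D.
D (7/5/3): D, F#, A, C.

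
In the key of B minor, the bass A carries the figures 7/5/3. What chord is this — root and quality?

A dominant seventh

The figures 7/5/3 indicate a seventh chord in root position.
In root position the bass is the root, so the root is A.
The chord tones are A, C#, E, G, giving A dominant seventh.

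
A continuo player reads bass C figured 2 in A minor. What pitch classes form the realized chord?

C, D, F, A

The written figures 2 are shorthand for 6/4/2: the 6/4 are implied.
A second above C in this key is D.
A fourth above C in this key is F.
A sixth above C in this key is A.
Together with the bass C, this spells D minor seventh in third inversion.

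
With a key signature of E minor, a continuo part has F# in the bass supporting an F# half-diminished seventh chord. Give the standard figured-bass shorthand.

7

F# is the root of F# half-diminished seventh, so the chord is in root position.
A seventh chord in root position is figured 7/5/3, conventionally abbreviated 7.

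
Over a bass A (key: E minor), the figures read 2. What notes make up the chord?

The written figures 2 are shorthand for 6/4/2: the 6/4 are implied.
A second above A in this key is B.
A fourth above A in this key is D.
A sixth above A in this key is F#.
Together with the bass A, this spells B minor seventh in third inversion.

A, B, D, F#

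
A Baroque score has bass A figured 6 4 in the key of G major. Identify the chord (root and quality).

The figures 6 4 indicate a triad in second inversion.
In second inversion the root lies a fourth above the bass: a fourth above A in G major is D.
The chord tones are A, D, F#, giving D major.

D major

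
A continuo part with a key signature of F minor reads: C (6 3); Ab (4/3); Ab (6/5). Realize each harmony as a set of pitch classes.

C (6/3): C, Eb, Ab.
Ab (6/4/3): Ab, C, Db, F.
Ab (6/5/3): Ab, C, Eb, F.

C, Eb, Ab | Ab, C, Db, F | Ab, C, Eb, F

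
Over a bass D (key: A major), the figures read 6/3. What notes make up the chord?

A third above D in this key is F#.
A sixth above D in this key is B.
Together with the bass D, this spells B minor in first inversion.

D, F#, B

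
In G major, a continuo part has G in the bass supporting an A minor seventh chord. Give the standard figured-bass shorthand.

G is the seventh of A minor seventh, so the chord is in third inversion.
A seventh chord in third inversion is figured 6/4/2, conventionally abbreviated 4/2.

4/2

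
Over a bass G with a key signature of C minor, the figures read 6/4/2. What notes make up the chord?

A second above G in this key is Ab.
A fourth above G in this key is C.
A sixth above G in this key is Eb.
Together with the bass G, this spells Ab major seventh in third inversion.

G, Ab, C, Eb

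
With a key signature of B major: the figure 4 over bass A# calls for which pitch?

D#

Counting 3 letter steps above A# lands on D; in B major, that letter is D#.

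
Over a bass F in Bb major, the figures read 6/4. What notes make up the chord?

F, Bb, D

A fourth above F in this key is Bb.
A sixth above F in this key is D.
Together with the bass F, this spells Bb major in second inversion.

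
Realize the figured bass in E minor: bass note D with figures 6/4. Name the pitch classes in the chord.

D, G, B

A fourth above D in this key is G.
A sixth above D in this key is B.
Together with the bass D, this spells G major in second inversion.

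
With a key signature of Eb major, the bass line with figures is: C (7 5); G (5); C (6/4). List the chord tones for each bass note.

C (7/5/3): C, Eb, G, Bb.
G (5/3): G, Bb, D.
C (6/4): C, F, Ab.

C, Eb, G, Bb | G, Bb, D | C, F, Ab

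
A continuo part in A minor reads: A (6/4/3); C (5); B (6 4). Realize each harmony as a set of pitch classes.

A (6/4/3): A, C, D, F.
C (5/3): C, E, G.
B (6/4): B, E, G.

A, C, D, F | C, E, G | B, E, G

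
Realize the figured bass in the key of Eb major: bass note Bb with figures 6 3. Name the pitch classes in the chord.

A third above Bb in this key is D.
A sixth above Bb in this key is G.
Together with the bass Bb, this spells G minor in first inversion.

Bb, D, G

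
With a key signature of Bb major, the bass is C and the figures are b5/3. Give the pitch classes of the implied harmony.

C, Eb, Gb

A third above C in this key is Eb.
A fifth above C in this key is G, lowered to Gb by the flat.
Together with the bass C, this spells C diminished in root position.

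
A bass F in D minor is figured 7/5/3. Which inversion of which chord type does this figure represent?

Intervals of 7/5/3 above the bass form a seventh chord; the bass is the root, so this is root position.

seventh chord, root position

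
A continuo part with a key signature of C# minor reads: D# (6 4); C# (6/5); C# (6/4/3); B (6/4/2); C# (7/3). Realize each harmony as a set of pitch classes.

D# (6/4): D#, G#, B.
C# (6/5/3): C#, E, G#, A.
C# (6/4/3): C#, E, F#, A.
B (6/4/2): B, C#, E, G#.
C# (7/5/3): C#, E, G#, B.

D#, G#, B | C#, E, G#, A | C#, E, F#, A | B, C#, E, G# | C#, E, G#, B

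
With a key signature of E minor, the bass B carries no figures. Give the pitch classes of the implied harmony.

B, D, F#

An unfigured bass implies 5/3.
A third above B in this key is D.
A fifth above B in this key is F#.
Together with the bass B, this spells B minor in root position.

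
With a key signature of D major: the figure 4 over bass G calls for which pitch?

Counting 3 letter steps above G lands on C; in D major, that letter is C#.

C#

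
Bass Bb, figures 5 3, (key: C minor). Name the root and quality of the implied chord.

Bb major

The figures 5 3 indicate a triad in root position.
In root position the bass is the root, so the root is Bb.
The chord tones are Bb, D, F, giving Bb major.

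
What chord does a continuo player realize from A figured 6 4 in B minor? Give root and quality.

The figures 6 4 indicate a triad in second inversion.
In second inversion the root lies a fourth above the bass: a fourth above A in B minor is D.
The chord tones are A, D, F#, giving D major.

D major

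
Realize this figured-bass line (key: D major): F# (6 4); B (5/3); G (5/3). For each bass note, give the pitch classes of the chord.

F#, B, D | B, D, F# | G, B, D

F# (6/4): F#, B, D.
B (5/3): B, D, F#.
G (5/3): G, B, D.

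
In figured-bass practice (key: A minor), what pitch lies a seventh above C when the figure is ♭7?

Bb

Counting 6 letter steps above C lands on B; in A minor, that letter is B.
The b7 figure lowers it a semitone, giving Bb.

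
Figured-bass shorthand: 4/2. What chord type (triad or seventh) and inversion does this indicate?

4/2 is shorthand for 6/4/2.
Intervals of 6/4/2 above the bass form a seventh chord; the bass is the seventh, so this is third inversion.

seventh chord, third inversion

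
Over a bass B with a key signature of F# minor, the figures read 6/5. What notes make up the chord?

B, D, F#, G#

The written figures 6/5 are shorthand for 6/5/3: the 3 is implied.
A third above B in this key is D.
A fifth above B in this key is F#.
A sixth above B in this key is G#.
Together with the bass B, this spells G# half-diminished seventh in first inversion.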